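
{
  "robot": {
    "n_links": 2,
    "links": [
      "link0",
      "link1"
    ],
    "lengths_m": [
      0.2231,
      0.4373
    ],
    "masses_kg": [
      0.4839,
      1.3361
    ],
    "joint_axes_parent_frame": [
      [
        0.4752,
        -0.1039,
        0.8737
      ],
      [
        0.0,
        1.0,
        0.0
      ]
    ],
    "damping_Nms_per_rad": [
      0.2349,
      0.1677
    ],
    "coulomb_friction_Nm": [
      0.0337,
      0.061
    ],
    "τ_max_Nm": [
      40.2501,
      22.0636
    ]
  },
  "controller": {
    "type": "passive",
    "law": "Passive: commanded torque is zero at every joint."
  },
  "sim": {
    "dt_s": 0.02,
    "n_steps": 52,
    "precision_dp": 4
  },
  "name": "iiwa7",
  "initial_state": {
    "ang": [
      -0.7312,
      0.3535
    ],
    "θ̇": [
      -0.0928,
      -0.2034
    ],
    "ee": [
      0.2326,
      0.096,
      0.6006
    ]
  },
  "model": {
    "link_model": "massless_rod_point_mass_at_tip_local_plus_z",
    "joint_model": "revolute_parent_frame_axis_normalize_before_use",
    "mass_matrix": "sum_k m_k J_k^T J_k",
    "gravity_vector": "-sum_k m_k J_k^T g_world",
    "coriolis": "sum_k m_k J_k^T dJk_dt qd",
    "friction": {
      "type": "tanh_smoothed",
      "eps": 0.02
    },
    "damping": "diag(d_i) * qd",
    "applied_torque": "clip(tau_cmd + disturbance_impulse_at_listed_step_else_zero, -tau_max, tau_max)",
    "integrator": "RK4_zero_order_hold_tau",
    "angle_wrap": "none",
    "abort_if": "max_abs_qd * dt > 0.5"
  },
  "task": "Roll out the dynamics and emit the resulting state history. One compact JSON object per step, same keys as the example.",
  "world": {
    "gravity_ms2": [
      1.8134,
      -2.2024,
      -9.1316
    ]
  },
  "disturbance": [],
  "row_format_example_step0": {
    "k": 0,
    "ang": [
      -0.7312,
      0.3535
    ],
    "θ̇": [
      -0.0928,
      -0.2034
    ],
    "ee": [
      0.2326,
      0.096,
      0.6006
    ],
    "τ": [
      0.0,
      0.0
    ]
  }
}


{"k":1,"ang":[-0.7356,0.3516],"\u03b8\u0307":[-0.3408,0.0078],"ee":[0.2326,0.097,0.6006],"\u03c4":[0.0,0.0]}
{"k":2,"ang":[-0.7448,0.3537],"\u03b8\u0307":[-0.5851,0.2072],"ee":[0.2347,0.0971,0.5996],"\u03c4":[0.0,0.0]}
{"k":3,"ang":[-0.759,0.3598],"\u03b8\u0307":[-0.8332,0.4013],"ee":[0.2385,0.0964,0.5979],"\u03c4":[0.0,0.0]}
{"k":4,"ang":[-0.7783,0.3697],"\u03b8\u0307":[-1.0978,0.5885],"ee":[0.2442,0.0948,0.5952],"\u03c4":[0.0,0.0]}
{"k":5,"ang":[-0.8031,0.3833],"\u03b8\u0307":[-1.3919,0.7666],"ee":[0.2516,0.0922,0.5917],"\u03c4":[0.0,0.0]}
{"k":6,"ang":[-0.8342,0.4003],"\u03b8\u0307":[-1.7288,0.9327],"ee":[0.2606,0.0886,0.5873],"\u03c4":[0.0,0.0]}
{"k":7,"ang":[-0.8726,0.4205],"\u03b8\u0307":[-2.1227,1.083],"ee":[0.271,0.0837,0.582],"\u03c4":[0.0,0.0]}
{"k":8,"ang":[-0.9196,0.4435],"\u03b8\u0307":[-2.5878,1.2129],"ee":[0.2826,0.0775,0.5757],"\u03c4":[0.0,0.0]}
{"k":9,"ang":[-0.9767,0.4688],"\u03b8\u0307":[-3.1349,1.3173],"ee":[0.2951,0.0696,0.5684],"\u03c4":[0.0,0.0]}
{"k":10,"ang":[-1.0456,0.496],"\u03b8\u0307":[-3.7651,1.3919],"ee":[0.3082,0.0599,0.5604],"\u03c4":[0.0,0.0]}
{"k":11,"ang":[-1.1277,0.5243],"\u03b8\u0307":[-4.4577,1.4355],"ee":[0.3213,0.0481,0.5517],"\u03c4":[0.0,0.0]}
{"k":12,"ang":[-1.2239,0.5532],"\u03b8\u0307":[-5.1553,1.4539],"ee":[0.3336,0.034,0.5427],"\u03c4":[0.0,0.0]}
{"k":13,"ang":[-1.3333,0.5824],"\u03b8\u0307":[-5.7514,1.4639],"ee":[0.3443,0.0175,0.5339],"\u03c4":[0.0,0.0]}
{"k":14,"ang":[-1.4523,0.6119],"\u03b8\u0307":[-6.0961,1.4936],"ee":[0.3524,-0.0012,0.5259],"\u03c4":[0.0,0.0]}
{"k":15,"ang":[-1.5744,0.6425],"\u03b8\u0307":[-6.0261,1.5773],"ee":[0.3568,-0.0218,0.519],"\u03c4":[0.0,0.0]}
{"k":16,"ang":[-1.6898,0.6756],"\u03b8\u0307":[-5.4199,1.7429],"ee":[0.357,-0.0434,0.5138],"\u03c4":[0.0,0.0]}
{"k":17,"ang":[-1.7876,0.7128],"\u03b8\u0307":[-4.283,1.9923],"ee":[0.3526,-0.0652,0.5099],"\u03c4":[0.0,0.0]}
{"k":18,"ang":[-1.8591,0.7555],"\u03b8\u0307":[-2.8576,2.2847],"ee":[0.3443,-0.0866,0.5069],"\u03c4":[0.0,0.0]}
{"k":19,"ang":[-1.9027,0.804],"\u03b8\u0307":[-1.5561,2.5553],"ee":[0.3332,-0.1076,0.5038],"\u03c4":[0.0,0.0]}
{"k":20,"ang":[-1.9236,0.8574],"\u03b8\u0307":[-0.6116,2.7736],"ee":[0.3204,-0.1282,0.4996],"\u03c4":[0.0,0.0]}
{"k":21,"ang":[-1.9291,0.9147],"\u03b8\u0307":[-0.0016,2.9502],"ee":[0.3065,-0.1487,0.4939],"\u03c4":[0.0,0.0]}
{"k":22,"ang":[-1.9252,0.9753],"\u03b8\u0307":[0.3689,3.1052],"ee":[0.2921,-0.1693,0.4863],"\u03c4":[0.0,0.0]}
{"k":23,"ang":[-1.9149,1.039],"\u03b8\u0307":[0.6463,3.2624],"ee":[0.2772,-0.1899,0.4765],"\u03c4":[0.0,0.0]}
{"k":24,"ang":[-1.8997,1.1059],"\u03b8\u0307":[0.8602,3.428],"ee":[0.262,-0.2106,0.4642],"\u03c4":[0.0,0.0]}
{"k":25,"ang":[-1.8808,1.1762],"\u03b8\u0307":[1.0283,3.6056],"ee":[0.2465,-0.2312,0.4492],"\u03c4":[0.0,0.0]}
{"k":26,"ang":[-1.8588,1.2502],"\u03b8\u0307":[1.1636,3.7972],"ee":[0.2308,-0.2516,0.4312],"\u03c4":[0.0,0.0]}
{"k":27,"ang":[-1.8344,1.3282],"\u03b8\u0307":[1.276,4.0033],"ee":[0.2149,-0.2715,0.4099],"\u03c4":[0.0,0.0]}
{"k":28,"ang":[-1.8079,1.4104],"\u03b8\u0307":[1.3735,4.2234],"ee":[0.1988,-0.2905,0.3851],"\u03c4":[0.0,0.0]}
{"k":29,"ang":[-1.7795,1.4972],"\u03b8\u0307":[1.4629,4.4558],"ee":[0.1824,-0.3081,0.3566],"\u03c4":[0.0,0.0]}
{"k":30,"ang":[-1.7494,1.5887],"\u03b8\u0307":[1.5503,4.6981],"ee":[0.1659,-0.3237,0.3244],"\u03c4":[0.0,0.0]}
{"k":31,"ang":[-1.7175,1.6852],"\u03b8\u0307":[1.6423,4.9468],"ee":[0.1492,-0.3367,0.2883],"\u03c4":[0.0,0.0]}
{"k":32,"ang":[-1.6836,1.7866],"\u03b8\u0307":[1.746,5.1976],"ee":[0.1324,-0.3463,0.2486],"\u03c4":[0.0,0.0]}
{"k":33,"ang":[-1.6475,1.893],"\u03b8\u0307":[1.8699,5.445],"ee":[0.1157,-0.3516,0.2055],"\u03c4":[0.0,0.0]}
{"k":34,"ang":[-1.6086,2.0043],"\u03b8\u0307":[2.0248,5.6827],"ee":[0.0991,-0.3518,0.1595],"\u03c4":[0.0,0.0]}
{"k":35,"ang":[-1.5662,2.1202],"\u03b8\u0307":[2.2257,5.903],"ee":[0.0828,-0.3462,0.1114],"\u03c4":[0.0,0.0]}
{"k":36,"ang":[-1.5191,2.2403],"\u03b8\u0307":[2.4938,6.097],"ee":[0.0671,-0.334,0.062],"\u03c4":[0.0,0.0]}
{"k":37,"ang":[-1.4658,2.3639],"\u03b8\u0307":[2.8611,6.2542],"ee":[0.0522,-0.3148,0.0126],"\u03c4":[0.0,0.0]}
{"k":38,"ang":[-1.4037,2.4901],"\u03b8\u0307":[3.3776,6.3614],"ee":[0.0381,-0.2883,-0.0354],"\u03c4":[0.0,0.0]}
{"k":39,"ang":[-1.3291,2.6179],"\u03b8\u0307":[4.1239,6.402],"ee":[0.0251,-0.2548,-0.0806],"\u03c4":[0.0,0.0]}
{"k":40,"ang":[-1.2363,2.7456],"\u03b8\u0307":[5.2321,6.3524],"ee":[0.013,-0.2148,-0.1212],"\u03c4":[0.0,0.0]}
{"k":41,"ang":[-1.1161,2.8711],"\u03b8\u0307":[6.9125,6.1774],"ee":[0.0014,-0.1695,-0.1557],"\u03c4":[0.0,0.0]}
{"k":42,"ang":[-0.9541,2.9915],"\u03b8\u0307":[9.4443,5.8237],"ee":[-0.0103,-0.1211,-0.1825],"\u03c4":[0.0,0.0]}
{"k":43,"ang":[-0.7317,3.1024],"\u03b8\u0307":[12.9117,5.2241],"ee":[-0.0239,-0.0731,-0.2003],"\u03c4":[0.0,0.0]}
{"k":44,"ang":[-0.4384,3.1987],"\u03b8\u0307":[16.1521,4.3651],"ee":[-0.0409,-0.0319,-0.2086],"\u03c4":[0.0,0.0]}
{"k":45,"ang":[-0.1095,3.2766],"\u03b8\u0307":[15.9146,3.4314],"ee":[-0.0615,-0.0052,-0.2094],"\u03c4":[0.0,0.0]}
{"k":46,"ang":[0.1659,3.3374],"\u03b8\u0307":[11.1217,2.6944],"ee":[-0.0818,0.0042,-0.2071],"\u03c4":[0.0,0.0]}
{"k":47,"ang":[0.3337,3.3861],"\u03b8\u0307":[5.973,2.2142],"ee":[-0.0991,0.0023,-0.2046],"\u03c4":[0.0,0.0]}
{"k":48,"ang":[0.4209,3.4272],"\u03b8\u0307":[3.2027,1.9208],"ee":[-0.1136,-0.0037,-0.2021],"\u03c4":[0.0,0.0]}
{"k":49,"ang":[0.4725,3.4635],"\u03b8\u0307":[2.1834,1.726],"ee":[-0.1263,-0.0109,-0.1996],"\u03c4":[0.0,0.0]}
{"k":50,"ang":[0.5127,3.4964],"\u03b8\u0307":[1.9208,1.572],"ee":[-0.1373,-0.0184,-0.1971],"\u03c4":[0.0,0.0]}
{"k":51,"ang":[0.551,3.5265],"\u03b8\u0307":[1.9371,1.4349],"ee":[-0.1467,-0.0261,-0.1948],"\u03c4":[0.0,0.0]}
{"k":52,"ang":[0.5908,3.5539],"\u03b8\u0307":[2.0569,1.308],"ee":[-0.1545,-0.0341,-0.1929]}


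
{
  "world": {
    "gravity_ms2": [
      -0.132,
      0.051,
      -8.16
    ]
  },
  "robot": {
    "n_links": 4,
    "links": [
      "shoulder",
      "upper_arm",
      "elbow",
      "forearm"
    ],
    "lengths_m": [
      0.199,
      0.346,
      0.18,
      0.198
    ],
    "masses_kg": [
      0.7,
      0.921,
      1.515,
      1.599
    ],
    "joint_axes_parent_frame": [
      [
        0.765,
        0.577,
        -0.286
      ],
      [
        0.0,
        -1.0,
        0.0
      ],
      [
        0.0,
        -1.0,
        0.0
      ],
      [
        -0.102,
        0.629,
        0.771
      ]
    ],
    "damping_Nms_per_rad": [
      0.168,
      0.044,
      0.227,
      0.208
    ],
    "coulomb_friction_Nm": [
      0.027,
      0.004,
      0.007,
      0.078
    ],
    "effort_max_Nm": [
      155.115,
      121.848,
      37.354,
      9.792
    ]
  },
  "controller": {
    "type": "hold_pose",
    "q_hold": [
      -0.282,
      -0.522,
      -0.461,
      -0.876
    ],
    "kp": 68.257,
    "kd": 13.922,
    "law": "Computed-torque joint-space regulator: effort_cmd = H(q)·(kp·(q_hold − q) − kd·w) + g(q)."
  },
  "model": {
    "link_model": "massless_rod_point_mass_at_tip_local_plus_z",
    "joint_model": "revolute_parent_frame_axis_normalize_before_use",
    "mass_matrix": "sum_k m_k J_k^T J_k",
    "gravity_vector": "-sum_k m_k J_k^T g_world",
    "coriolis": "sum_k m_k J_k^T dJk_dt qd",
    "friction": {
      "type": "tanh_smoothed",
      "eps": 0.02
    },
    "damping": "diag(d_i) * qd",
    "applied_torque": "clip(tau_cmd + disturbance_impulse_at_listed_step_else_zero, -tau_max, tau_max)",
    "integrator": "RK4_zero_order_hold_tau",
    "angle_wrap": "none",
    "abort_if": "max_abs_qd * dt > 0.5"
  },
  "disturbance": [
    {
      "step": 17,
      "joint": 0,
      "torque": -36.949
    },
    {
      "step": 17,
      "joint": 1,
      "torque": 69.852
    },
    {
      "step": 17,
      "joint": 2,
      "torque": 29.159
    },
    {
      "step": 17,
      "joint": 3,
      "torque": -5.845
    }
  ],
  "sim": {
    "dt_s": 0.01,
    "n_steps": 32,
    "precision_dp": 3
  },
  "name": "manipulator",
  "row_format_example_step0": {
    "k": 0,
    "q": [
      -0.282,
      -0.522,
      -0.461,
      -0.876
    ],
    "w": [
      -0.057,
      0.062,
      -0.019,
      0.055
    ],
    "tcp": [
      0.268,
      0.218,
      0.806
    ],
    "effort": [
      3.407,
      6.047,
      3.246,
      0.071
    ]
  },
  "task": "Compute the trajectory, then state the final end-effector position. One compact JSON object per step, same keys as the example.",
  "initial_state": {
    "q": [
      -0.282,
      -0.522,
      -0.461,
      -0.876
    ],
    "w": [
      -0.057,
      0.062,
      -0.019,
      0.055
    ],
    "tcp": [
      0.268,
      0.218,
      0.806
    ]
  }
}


{"k":1,"q":[-0.283,-0.521,-0.461,-0.876],"w":[-0.048,0.054,-0.02,0.026],"tcp":[0.267,0.219,0.806],"effort":[3.2,6.188,3.302,0.056]}
{"k":2,"q":[-0.283,-0.521,-0.462,-0.876],"w":[-0.041,0.045,-0.014,0.022],"tcp":[0.267,0.219,0.806],"effort":[3.008,6.321,3.354,0.041]}
{"k":3,"q":[-0.283,-0.52,-0.462,-0.876],"w":[-0.034,0.037,-0.009,0.019],"tcp":[0.266,0.219,0.807],"effort":[2.828,6.445,3.403,0.026]}
{"k":4,"q":[-0.284,-0.52,-0.462,-0.876],"w":[-0.028,0.03,-0.005,0.018],"tcp":[0.266,0.219,0.807],"effort":[2.66,6.561,3.449,0.012]}
{"k":5,"q":[-0.284,-0.52,-0.462,-0.876],"w":[-0.023,0.024,-0.001,0.016],"tcp":[0.266,0.22,0.807],"effort":[2.504,6.669,3.492,-0.001]}
{"k":6,"q":[-0.284,-0.52,-0.462,-0.876],"w":[-0.019,0.018,0.001,0.016],"tcp":[0.265,0.22,0.807],"effort":[2.36,6.77,3.532,-0.014]}
{"k":7,"q":[-0.284,-0.519,-0.462,-0.876],"w":[-0.015,0.014,0.003,0.015],"tcp":[0.265,0.22,0.807],"effort":[2.227,6.863,3.57,-0.025]}
{"k":8,"q":[-0.284,-0.519,-0.462,-0.876],"w":[-0.011,0.01,0.004,0.015],"tcp":[0.265,0.22,0.807],"effort":[2.104,6.949,3.604,-0.036]}
{"k":9,"q":[-0.284,-0.519,-0.462,-0.876],"w":[-0.008,0.006,0.005,0.014],"tcp":[0.265,0.22,0.807],"effort":[1.991,7.029,3.636,-0.045]}
{"k":10,"q":[-0.284,-0.519,-0.462,-0.876],"w":[-0.005,0.003,0.006,0.014],"tcp":[0.265,0.22,0.807],"effort":[1.888,7.102,3.666,-0.054]}
{"k":11,"q":[-0.285,-0.519,-0.462,-0.876],"w":[-0.003,0.001,0.007,0.014],"tcp":[0.265,0.22,0.807],"effort":[1.793,7.169,3.693,-0.062]}
{"k":12,"q":[-0.285,-0.519,-0.462,-0.876],"w":[-0.001,-0.001,0.007,0.014],"tcp":[0.265,0.22,0.807],"effort":[1.707,7.231,3.718,-0.07]}
{"k":13,"q":[-0.285,-0.519,-0.462,-0.876],"w":[0.001,-0.003,0.007,0.014],"tcp":[0.265,0.22,0.807],"effort":[1.628,7.288,3.74,-0.077]}
{"k":14,"q":[-0.284,-0.519,-0.462,-0.876],"w":[0.002,-0.005,0.008,0.015],"tcp":[0.265,0.22,0.807],"effort":[1.556,7.34,3.761,-0.083]}
{"k":15,"q":[-0.284,-0.519,-0.462,-0.876],"w":[0.004,-0.006,0.008,0.015],"tcp":[0.265,0.22,0.807],"effort":[1.491,7.387,3.78,-0.089]}
{"k":16,"q":[-0.284,-0.519,-0.462,-0.876],"w":[0.005,-0.007,0.008,0.015],"tcp":[0.265,0.22,0.807],"effort":[1.433,7.429,3.797,-0.094]}
{"k":17,"q":[-0.284,-0.519,-0.462,-0.876],"w":[0.005,-0.008,0.008,0.015],"tcp":[0.265,0.22,0.807],"effort":[-35.569,77.32,32.972,-5.944]}
{"k":18,"q":[-0.284,-0.516,-0.462,-0.876],"w":[0.101,0.592,0.014,0.023],"tcp":[0.263,0.22,0.808],"effort":[6.626,-2.503,-0.348,0.734]}
{"k":19,"q":[-0.283,-0.511,-0.462,-0.876],"w":[0.087,0.502,0.022,0.028],"tcp":[0.26,0.219,0.809],"effort":[6.126,-1.608,0.027,0.659]}
{"k":20,"q":[-0.282,-0.506,-0.462,-0.876],"w":[0.075,0.423,0.026,0.028],"tcp":[0.258,0.219,0.811],"effort":[5.66,-0.772,0.378,0.588]}
{"k":21,"q":[-0.281,-0.502,-0.462,-0.876],"w":[0.064,0.351,0.026,0.026],"tcp":[0.256,0.218,0.812],"effort":[5.225,0.009,0.707,0.522]}
{"k":22,"q":[-0.281,-0.499,-0.461,-0.876],"w":[0.055,0.288,0.025,0.024],"tcp":[0.254,0.218,0.813],"effort":[4.821,0.736,1.013,0.461]}
{"k":23,"q":[-0.28,-0.496,-0.461,-0.876],"w":[0.046,0.232,0.023,0.022],"tcp":[0.252,0.218,0.814],"effort":[4.445,1.412,1.297,0.404]}
{"k":24,"q":[-0.28,-0.494,-0.461,-0.876],"w":[0.038,0.182,0.021,0.02],"tcp":[0.251,0.217,0.814],"effort":[4.098,2.04,1.561,0.351]}
{"k":25,"q":[-0.279,-0.493,-0.461,-0.876],"w":[0.031,0.137,0.019,0.019],"tcp":[0.25,0.217,0.815],"effort":[3.776,2.621,1.805,0.302]}
{"k":26,"q":[-0.279,-0.492,-0.461,-0.876],"w":[0.024,0.098,0.017,0.018],"tcp":[0.25,0.217,0.815],"effort":[3.479,3.157,2.031,0.256]}
{"k":27,"q":[-0.279,-0.491,-0.461,-0.876],"w":[0.019,0.063,0.015,0.017],"tcp":[0.249,0.217,0.816],"effort":[3.206,3.653,2.238,0.214]}
{"k":28,"q":[-0.279,-0.49,-0.461,-0.876],"w":[0.014,0.033,0.013,0.017],"tcp":[0.249,0.217,0.816],"effort":[2.954,4.108,2.429,0.176]}
{"k":29,"q":[-0.279,-0.49,-0.461,-0.876],"w":[0.009,0.006,0.011,0.016],"tcp":[0.249,0.217,0.816],"effort":[2.724,4.526,2.604,0.14]}
{"k":30,"q":[-0.279,-0.49,-0.461,-0.876],"w":[0.006,-0.016,0.009,0.016],"tcp":[0.249,0.217,0.816],"effort":[2.512,4.909,2.764,0.108]}
{"k":31,"q":[-0.278,-0.49,-0.461,-0.876],"w":[0.002,-0.036,0.008,0.015],"tcp":[0.249,0.217,0.816],"effort":[2.318,5.259,2.911,0.078]}
{"k":32,"q":[-0.278,-0.491,-0.461,-0.876],"w":[-0.0,-0.052,0.006,0.015],"tcp":[0.249,0.217,0.816]}
{"summary": "final tcp position (m): 0.249 0.217 0.816"}


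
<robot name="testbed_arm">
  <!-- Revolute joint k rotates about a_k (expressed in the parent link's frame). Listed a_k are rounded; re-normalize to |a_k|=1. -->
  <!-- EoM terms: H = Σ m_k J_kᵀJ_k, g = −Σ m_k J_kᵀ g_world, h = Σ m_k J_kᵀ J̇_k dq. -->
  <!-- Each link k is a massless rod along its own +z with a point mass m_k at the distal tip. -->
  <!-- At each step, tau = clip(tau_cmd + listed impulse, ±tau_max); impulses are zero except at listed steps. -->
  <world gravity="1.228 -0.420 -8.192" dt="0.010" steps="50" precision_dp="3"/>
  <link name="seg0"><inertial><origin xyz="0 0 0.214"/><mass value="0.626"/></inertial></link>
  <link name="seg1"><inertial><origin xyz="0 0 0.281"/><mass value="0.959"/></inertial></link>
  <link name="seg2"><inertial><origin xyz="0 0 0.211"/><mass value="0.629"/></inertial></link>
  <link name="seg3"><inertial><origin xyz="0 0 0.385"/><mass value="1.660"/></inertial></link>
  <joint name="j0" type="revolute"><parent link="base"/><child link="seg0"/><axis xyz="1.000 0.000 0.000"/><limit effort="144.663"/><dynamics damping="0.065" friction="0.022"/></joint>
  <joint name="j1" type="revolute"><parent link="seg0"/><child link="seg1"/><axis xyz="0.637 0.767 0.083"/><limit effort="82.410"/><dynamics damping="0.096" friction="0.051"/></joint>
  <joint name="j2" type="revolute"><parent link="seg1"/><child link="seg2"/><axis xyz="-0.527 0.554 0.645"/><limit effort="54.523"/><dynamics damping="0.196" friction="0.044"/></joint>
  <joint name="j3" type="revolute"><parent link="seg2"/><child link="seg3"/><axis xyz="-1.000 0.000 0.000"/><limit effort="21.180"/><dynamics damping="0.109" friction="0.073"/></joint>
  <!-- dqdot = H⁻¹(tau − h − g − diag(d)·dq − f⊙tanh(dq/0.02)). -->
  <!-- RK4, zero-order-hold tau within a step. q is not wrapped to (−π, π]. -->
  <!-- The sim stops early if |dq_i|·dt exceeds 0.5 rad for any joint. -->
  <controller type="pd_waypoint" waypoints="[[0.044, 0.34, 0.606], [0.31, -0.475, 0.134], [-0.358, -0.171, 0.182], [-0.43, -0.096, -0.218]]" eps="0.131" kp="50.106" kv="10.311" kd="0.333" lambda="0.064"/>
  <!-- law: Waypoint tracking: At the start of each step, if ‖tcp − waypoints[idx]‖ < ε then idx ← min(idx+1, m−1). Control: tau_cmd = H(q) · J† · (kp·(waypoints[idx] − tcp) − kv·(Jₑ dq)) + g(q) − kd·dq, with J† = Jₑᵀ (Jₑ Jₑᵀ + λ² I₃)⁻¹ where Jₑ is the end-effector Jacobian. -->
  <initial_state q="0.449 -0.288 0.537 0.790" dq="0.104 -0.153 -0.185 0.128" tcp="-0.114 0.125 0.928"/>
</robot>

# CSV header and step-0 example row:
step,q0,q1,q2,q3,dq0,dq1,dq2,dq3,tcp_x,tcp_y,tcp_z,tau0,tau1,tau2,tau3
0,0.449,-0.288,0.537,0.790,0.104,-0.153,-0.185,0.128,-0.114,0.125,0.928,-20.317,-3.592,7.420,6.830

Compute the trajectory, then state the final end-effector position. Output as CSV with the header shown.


step,q0,q1,q2,q3,dq0,dq1,dq2,dq3,tcp_x,tcp_y,tcp_z,tau0,tau1,tau2,tau3
1,0.450,-0.288,0.538,0.793,0.069,0.140,0.281,0.579,-0.114,0.126,0.927,-18.358,-3.121,6.287,5.623
2,0.450,-0.285,0.542,0.801,0.019,0.413,0.632,1.004,-0.114,0.127,0.925,-16.660,-2.671,5.245,4.464
3,0.450,-0.280,0.550,0.813,-0.044,0.671,0.922,1.377,-0.113,0.129,0.921,-15.177,-2.246,4.280,3.369
4,0.449,-0.272,0.560,0.829,-0.125,0.920,1.157,1.700,-0.111,0.132,0.916,-13.876,-1.848,3.391,2.342
5,0.448,-0.262,0.573,0.847,-0.223,1.164,1.340,1.980,-0.109,0.136,0.911,-12.726,-1.479,2.580,1.385
6,0.445,-0.249,0.587,0.868,-0.339,1.404,1.470,2.222,-0.107,0.140,0.905,-11.702,-1.141,1.845,0.496
7,0.441,-0.234,0.602,0.891,-0.472,1.639,1.547,2.431,-0.104,0.144,0.898,-10.784,-0.837,1.185,-0.324
8,0.435,-0.216,0.617,0.917,-0.618,1.864,1.574,2.611,-0.102,0.149,0.890,-9.948,-0.571,0.598,-1.075
9,0.428,-0.196,0.633,0.944,-0.772,2.076,1.554,2.765,-0.099,0.155,0.883,-9.175,-0.345,0.081,-1.756
10,0.420,-0.175,0.648,0.972,-0.930,2.267,1.494,2.892,-0.096,0.160,0.874,-8.442,-0.162,-0.369,-2.367
11,0.410,-0.151,0.663,1.001,-1.086,2.435,1.401,2.991,-0.093,0.166,0.866,-7.728,-0.019,-0.757,-2.908
12,0.398,-0.126,0.676,1.032,-1.235,2.574,1.287,3.062,-0.090,0.171,0.858,-7.014,0.089,-1.086,-3.379
13,0.385,-0.100,0.688,1.062,-1.373,2.683,1.160,3.104,-0.087,0.177,0.849,-6.287,0.166,-1.362,-3.781
14,0.371,-0.073,0.699,1.093,-1.497,2.763,1.029,3.117,-0.084,0.183,0.840,-5.537,0.221,-1.586,-4.117
15,0.355,-0.045,0.709,1.125,-1.605,2.813,0.900,3.104,-0.081,0.188,0.832,-4.764,0.261,-1.763,-4.392
16,0.339,-0.016,0.717,1.155,-1.696,2.838,0.777,3.066,-0.078,0.194,0.823,-3.969,0.292,-1.896,-4.609
17,0.321,0.012,0.725,1.186,-1.771,2.839,0.663,3.008,-0.074,0.200,0.815,-3.160,0.319,-1.989,-4.775
18,0.303,0.040,0.731,1.215,-1.830,2.821,0.559,2.932,-0.071,0.205,0.807,-2.346,0.344,-2.045,-4.895
19,0.285,0.068,0.736,1.244,-1.874,2.786,0.466,2.843,-0.068,0.211,0.798,-1.536,0.369,-2.067,-4.974
20,0.266,0.096,0.740,1.272,-1.904,2.737,0.383,2.743,-0.064,0.217,0.790,-0.740,0.393,-2.061,-5.018
21,0.247,0.123,0.743,1.299,-1.922,2.679,0.310,2.635,-0.061,0.222,0.783,0.035,0.416,-2.029,-5.032
22,0.228,0.149,0.746,1.325,-1.929,2.612,0.247,2.522,-0.057,0.228,0.775,0.782,0.438,-1.976,-5.021
23,0.208,0.175,0.748,1.350,-1.926,2.539,0.193,2.406,-0.054,0.234,0.768,1.496,0.457,-1.905,-4.989
24,0.189,0.200,0.750,1.373,-1.915,2.463,0.146,2.289,-0.050,0.239,0.761,2.174,0.472,-1.820,-4.939
25,0.170,0.224,0.751,1.395,-1.896,2.383,0.106,2.172,-0.046,0.245,0.754,2.811,0.482,-1.724,-4.876
26,0.151,0.248,0.752,1.416,-1.871,2.302,0.073,2.057,-0.043,0.250,0.747,3.407,0.487,-1.620,-4.803
27,0.133,0.270,0.753,1.436,-1.840,2.221,0.045,1.944,-0.039,0.255,0.740,3.960,0.487,-1.511,-4.721
28,0.115,0.292,0.753,1.455,-1.805,2.140,0.023,1.834,-0.036,0.261,0.734,4.469,0.481,-1.399,-4.634
29,0.097,0.313,0.753,1.473,-1.766,2.060,0.008,1.727,-0.032,0.266,0.728,4.934,0.470,-1.287,-4.543
30,0.079,0.334,0.753,1.490,-1.724,1.983,-0.000,1.623,-0.029,0.271,0.722,5.353,0.455,-1.177,-4.449
31,0.062,0.353,0.753,1.506,-1.679,1.907,-0.004,1.524,-0.025,0.276,0.716,5.731,0.435,-1.069,-4.354
32,0.046,0.372,0.753,1.520,-1.633,1.834,-0.005,1.429,-0.022,0.281,0.711,6.069,0.409,-0.964,-4.260
33,0.030,0.390,0.753,1.534,-1.584,1.762,-0.005,1.340,-0.018,0.285,0.706,63.072,39.754,-4.071,7.980
34,0.014,0.411,0.751,1.554,-1.503,2.558,-0.401,2.592,-0.015,0.288,0.700,56.624,35.106,-3.388,6.767
35,-0.000,0.440,0.746,1.585,-1.416,3.243,-0.703,3.617,-0.010,0.286,0.692,50.635,30.721,-2.725,5.755
36,-0.014,0.476,0.738,1.625,-1.317,3.819,-0.933,4.429,-0.004,0.281,0.683,45.074,26.619,-2.093,4.880
37,-0.027,0.516,0.727,1.673,-1.202,4.295,-1.110,5.049,0.002,0.273,0.672,39.913,22.811,-1.501,4.092
38,-0.038,0.561,0.716,1.726,-1.069,4.683,-1.247,5.500,0.009,0.262,0.661,35.134,19.301,-0.960,3.356
39,-0.048,0.609,0.703,1.782,-0.918,4.994,-1.353,5.803,0.017,0.249,0.649,30.716,16.083,-0.475,2.649
40,-0.056,0.661,0.689,1.841,-0.748,5.242,-1.437,5.978,0.025,0.234,0.636,26.644,13.148,-0.052,1.957
41,-0.063,0.714,0.674,1.901,-0.557,5.435,-1.502,6.042,0.034,0.217,0.623,22.898,10.484,0.308,1.275
42,-0.068,0.769,0.659,1.961,-0.345,5.583,-1.555,6.009,0.042,0.199,0.609,19.461,8.075,0.602,0.603
43,-0.070,0.826,0.643,2.021,-0.108,5.689,-1.597,5.894,0.051,0.179,0.595,16.312,5.904,0.834,-0.054
44,-0.070,0.883,0.627,2.079,0.154,5.759,-1.634,5.705,0.060,0.159,0.580,13.429,3.955,1.007,-0.689
45,-0.067,0.941,0.611,2.135,0.446,5.791,-1.669,5.454,0.069,0.138,0.566,10.786,2.210,1.125,-1.297
46,-0.061,0.998,0.594,2.188,0.771,5.785,-1.706,5.148,0.078,0.116,0.551,8.351,0.650,1.195,-1.869
47,-0.051,1.056,0.576,2.238,1.132,5.736,-1.750,4.797,0.087,0.094,0.536,6.093,-0.747,1.224,-2.398
48,-0.038,1.113,0.559,2.284,1.530,5.641,-1.804,4.408,0.095,0.072,0.521,3.981,-1.999,1.220,-2.877
49,-0.021,1.169,0.540,2.326,1.967,5.494,-1.871,3.991,0.103,0.050,0.507,1.982,-3.127,1.193,-3.299
50,0.001,1.223,0.521,2.363,2.440,5.292,-1.953,3.553,0.111,0.027,0.492,,,,
# final tcp position (m): 0.111 0.027 0.492


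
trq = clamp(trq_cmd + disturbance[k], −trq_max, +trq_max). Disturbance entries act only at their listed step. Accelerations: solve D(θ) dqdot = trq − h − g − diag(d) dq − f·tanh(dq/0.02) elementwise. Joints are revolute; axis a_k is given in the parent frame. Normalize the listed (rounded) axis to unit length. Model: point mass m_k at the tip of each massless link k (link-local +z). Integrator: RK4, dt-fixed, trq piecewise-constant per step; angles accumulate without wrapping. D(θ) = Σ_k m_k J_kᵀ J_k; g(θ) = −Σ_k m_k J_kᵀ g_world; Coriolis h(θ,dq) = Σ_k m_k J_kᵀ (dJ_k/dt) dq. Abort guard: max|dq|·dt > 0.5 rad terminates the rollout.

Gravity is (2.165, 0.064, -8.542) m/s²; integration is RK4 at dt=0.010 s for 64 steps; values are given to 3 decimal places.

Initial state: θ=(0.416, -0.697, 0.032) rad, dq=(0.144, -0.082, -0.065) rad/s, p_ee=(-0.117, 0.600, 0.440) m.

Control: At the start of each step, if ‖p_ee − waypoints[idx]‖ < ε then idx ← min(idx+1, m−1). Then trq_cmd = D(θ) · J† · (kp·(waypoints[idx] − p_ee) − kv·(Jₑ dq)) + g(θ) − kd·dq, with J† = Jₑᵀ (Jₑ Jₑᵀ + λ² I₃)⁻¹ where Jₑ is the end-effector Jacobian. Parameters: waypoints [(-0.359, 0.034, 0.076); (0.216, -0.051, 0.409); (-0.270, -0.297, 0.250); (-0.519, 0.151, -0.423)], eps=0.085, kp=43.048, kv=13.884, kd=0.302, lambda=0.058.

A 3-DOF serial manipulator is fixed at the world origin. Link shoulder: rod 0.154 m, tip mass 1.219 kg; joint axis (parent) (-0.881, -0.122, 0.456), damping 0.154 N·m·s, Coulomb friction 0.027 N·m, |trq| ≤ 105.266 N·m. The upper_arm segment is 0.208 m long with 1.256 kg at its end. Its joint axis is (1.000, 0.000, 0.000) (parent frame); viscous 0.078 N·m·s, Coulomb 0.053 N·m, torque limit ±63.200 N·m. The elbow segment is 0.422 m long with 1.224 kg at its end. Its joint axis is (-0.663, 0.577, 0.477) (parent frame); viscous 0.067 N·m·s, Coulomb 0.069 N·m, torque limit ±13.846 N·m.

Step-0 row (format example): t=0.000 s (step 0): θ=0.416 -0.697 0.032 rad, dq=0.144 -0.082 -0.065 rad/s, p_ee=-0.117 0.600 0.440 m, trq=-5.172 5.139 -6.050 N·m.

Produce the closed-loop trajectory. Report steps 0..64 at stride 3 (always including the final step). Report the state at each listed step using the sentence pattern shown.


t=0.030 s (step 3): θ=0.391 -0.752 -0.018 rad, dq=-1.449 -2.956 -2.767 rad/s, p_ee=-0.123 0.599 0.435 m, trq=-6.370 6.578 -4.628 N·m.
t=0.060 s (step 6): θ=0.339 -0.855 -0.117 rad, dq=-1.952 -3.796 -3.679 rad/s, p_ee=-0.132 0.594 0.429 m, trq=-7.259 7.175 -4.212 N·m.
t=0.090 s (step 9): θ=0.276 -0.975 -0.235 rad, dq=-2.258 -4.196 -4.169 rad/s, p_ee=-0.144 0.586 0.420 m, trq=-7.614 7.475 -3.967 N·m.
t=0.120 s (step 12): θ=0.205 -1.104 -0.365 rad, dq=-2.459 -4.376 -4.446 rad/s, p_ee=-0.158 0.574 0.409 m, trq=-7.531 7.592 -3.709 N·m.
t=0.150 s (step 15): θ=0.130 -1.236 -0.500 rad, dq=-2.557 -4.391 -4.559 rad/s, p_ee=-0.172 0.558 0.397 m, trq=-7.184 7.580 -3.386 N·m.
t=0.180 s (step 18): θ=0.053 -1.366 -0.637 rad, dq=-2.564 -4.285 -4.544 rad/s, p_ee=-0.186 0.539 0.384 m, trq=-6.725 7.483 -2.993 N·m.
t=0.210 s (step 21): θ=-0.023 -1.492 -0.772 rad, dq=-2.496 -4.103 -4.437 rad/s, p_ee=-0.201 0.518 0.369 m, trq=-6.253 7.328 -2.550 N·m.
t=0.240 s (step 24): θ=-0.097 -1.612 -0.902 rad, dq=-2.375 -3.879 -4.266 rad/s, p_ee=-0.216 0.495 0.354 m, trq=-5.815 7.135 -2.088 N·m.
t=0.270 s (step 27): θ=-0.165 -1.725 -1.027 rad, dq=-2.217 -3.636 -4.055 rad/s, p_ee=-0.230 0.470 0.338 m, trq=-5.425 6.914 -1.632 N·m.
t=0.300 s (step 30): θ=-0.229 -1.830 -1.145 rad, dq=-2.036 -3.391 -3.821 rad/s, p_ee=-0.244 0.445 0.323 m, trq=-5.081 6.673 -1.204 N·m.
t=0.330 s (step 33): θ=-0.287 -1.928 -1.256 rad, dq=-1.843 -3.152 -3.576 rad/s, p_ee=-0.258 0.420 0.307 m, trq=-4.775 6.418 -0.819 N·m.
t=0.360 s (step 36): θ=-0.340 -2.019 -1.360 rad, dq=-1.647 -2.926 -3.329 rad/s, p_ee=-0.271 0.395 0.291 m, trq=-4.497 6.153 -0.483 N·m.
t=0.390 s (step 39): θ=-0.386 -2.104 -1.456 rad, dq=-1.453 -2.717 -3.085 rad/s, p_ee=-0.283 0.370 0.276 m, trq=-4.241 5.882 -0.200 N·m.
t=0.420 s (step 42): θ=-0.427 -2.183 -1.545 rad, dq=-1.266 -2.526 -2.846 rad/s, p_ee=-0.295 0.346 0.262 m, trq=-3.999 5.608 0.031 N·m.
t=0.450 s (step 45): θ=-0.462 -2.256 -1.627 rad, dq=-1.088 -2.355 -2.615 rad/s, p_ee=-0.305 0.323 0.248 m, trq=-3.768 5.334 0.213 N·m.
t=0.480 s (step 48): θ=-0.492 -2.324 -1.702 rad, dq=-0.922 -2.203 -2.392 rad/s, p_ee=-0.315 0.302 0.235 m, trq=-3.546 5.062 0.348 N·m.
t=0.510 s (step 51): θ=-0.518 -2.388 -1.770 rad, dq=-0.769 -2.070 -2.180 rad/s, p_ee=-0.323 0.281 0.222 m, trq=-3.333 4.795 0.442 N·m.
t=0.540 s (step 54): θ=-0.539 -2.449 -1.833 rad, dq=-0.628 -1.954 -1.978 rad/s, p_ee=-0.331 0.261 0.210 m, trq=-3.127 4.534 0.499 N·m.
t=0.570 s (step 57): θ=-0.556 -2.506 -1.889 rad, dq=-0.500 -1.853 -1.786 rad/s, p_ee=-0.338 0.243 0.199 m, trq=-2.929 4.280 0.522 N·m.
t=0.600 s (step 60): θ=-0.569 -2.560 -1.940 rad, dq=-0.383 -1.764 -1.606 rad/s, p_ee=-0.345 0.226 0.188 m, trq=-2.739 4.035 0.516 N·m.
t=0.630 s (step 63): θ=-0.579 -2.612 -1.986 rad, dq=-0.278 -1.685 -1.437 rad/s, p_ee=-0.350 0.210 0.179 m, trq=-2.557 3.800 0.484 N·m.
t=0.640 s (step 64): θ=-0.581 -2.628 -2.000 rad, dq=-0.245 -1.660 -1.383 rad/s, p_ee=-0.352 0.205 0.176 m.


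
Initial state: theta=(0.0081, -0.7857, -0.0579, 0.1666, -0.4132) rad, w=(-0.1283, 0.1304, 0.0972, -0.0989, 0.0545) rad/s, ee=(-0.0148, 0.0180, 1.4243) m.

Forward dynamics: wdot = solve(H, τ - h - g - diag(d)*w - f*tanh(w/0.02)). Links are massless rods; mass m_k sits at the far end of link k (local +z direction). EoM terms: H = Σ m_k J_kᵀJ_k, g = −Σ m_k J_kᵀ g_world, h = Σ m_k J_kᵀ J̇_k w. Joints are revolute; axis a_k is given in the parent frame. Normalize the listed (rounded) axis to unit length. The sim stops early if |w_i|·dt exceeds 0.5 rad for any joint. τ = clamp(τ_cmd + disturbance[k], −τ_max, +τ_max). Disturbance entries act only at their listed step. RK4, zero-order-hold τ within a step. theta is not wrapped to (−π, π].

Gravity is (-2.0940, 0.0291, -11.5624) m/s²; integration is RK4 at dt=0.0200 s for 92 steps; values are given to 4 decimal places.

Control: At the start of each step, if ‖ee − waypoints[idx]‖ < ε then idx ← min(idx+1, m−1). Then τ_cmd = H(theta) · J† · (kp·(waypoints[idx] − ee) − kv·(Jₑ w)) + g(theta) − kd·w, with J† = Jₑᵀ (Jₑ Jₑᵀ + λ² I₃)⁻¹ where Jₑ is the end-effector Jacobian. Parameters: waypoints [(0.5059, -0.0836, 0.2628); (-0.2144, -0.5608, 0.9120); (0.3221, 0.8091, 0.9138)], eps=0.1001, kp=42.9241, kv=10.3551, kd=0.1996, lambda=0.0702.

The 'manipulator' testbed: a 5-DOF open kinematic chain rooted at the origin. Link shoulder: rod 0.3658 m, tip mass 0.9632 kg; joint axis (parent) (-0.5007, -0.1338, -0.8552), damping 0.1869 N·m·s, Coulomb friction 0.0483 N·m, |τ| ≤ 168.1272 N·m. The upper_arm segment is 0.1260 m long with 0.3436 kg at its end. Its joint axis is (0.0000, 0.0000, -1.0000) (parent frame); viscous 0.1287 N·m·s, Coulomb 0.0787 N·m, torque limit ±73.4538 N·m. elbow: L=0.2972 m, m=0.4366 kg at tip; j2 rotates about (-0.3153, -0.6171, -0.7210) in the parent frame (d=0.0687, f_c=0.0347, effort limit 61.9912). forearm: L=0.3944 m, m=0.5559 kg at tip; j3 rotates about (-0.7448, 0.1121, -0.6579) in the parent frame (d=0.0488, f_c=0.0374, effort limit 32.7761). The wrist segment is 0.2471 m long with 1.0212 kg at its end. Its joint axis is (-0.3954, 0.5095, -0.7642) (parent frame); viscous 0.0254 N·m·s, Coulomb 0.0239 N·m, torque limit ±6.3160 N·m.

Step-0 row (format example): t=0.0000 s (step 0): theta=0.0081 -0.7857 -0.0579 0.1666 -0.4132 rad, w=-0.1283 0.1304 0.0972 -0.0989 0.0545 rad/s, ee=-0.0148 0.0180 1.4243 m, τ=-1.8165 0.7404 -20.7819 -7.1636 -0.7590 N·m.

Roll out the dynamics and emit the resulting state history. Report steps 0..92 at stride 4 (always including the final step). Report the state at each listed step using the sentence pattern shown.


t=0.0800 s (step 4): theta=-0.0078 -1.0949 -0.2067 -0.0902 -0.9735 rad, w=2.1635 2.0761 0.8501 -11.6637 -7.1968 rad/s, ee=0.2340 -0.0417 1.3617 m, τ=42.7319 -6.5700 8.8104 28.8392 6.3160 N·m.
t=0.1600 s (step 8): theta=0.3404 -0.8196 -0.2822 -0.9131 -1.1553 rad, w=5.7690 2.7734 -2.7559 -7.2866 -1.9247 rad/s, ee=0.4798 -0.0965 1.1061 m, τ=8.7331 3.6903 16.3835 12.7739 2.7734 N·m.
t=0.2400 s (step 12): theta=0.8263 -0.7643 -0.4597 -1.3932 -1.3015 rad, w=6.0423 -0.8257 -1.3022 -5.2123 -1.8539 rad/s, ee=0.5634 -0.0792 0.8494 m, τ=1.3665 11.0102 17.5253 12.3002 3.1494 N·m.
t=0.3200 s (step 16): theta=1.2719 -0.8650 -0.4976 -1.7815 -1.4554 rad, w=4.9791 -1.2940 0.1426 -4.6100 -1.8521 rad/s, ee=0.5980 -0.0609 0.6472 m, τ=0.1937 13.0270 16.5450 12.3781 2.8802 N·m.
t=0.4000 s (step 20): theta=1.5944 -0.9214 -0.4949 -2.1090 -1.5908 rad, w=2.8990 -0.0104 -0.3925 -3.3688 -1.2651 rad/s, ee=0.6189 -0.0622 0.5057 m, τ=-1.1932 12.6462 14.8726 10.8844 1.8754 N·m.
t=0.4800 s (step 24): theta=1.7230 -0.8816 -0.5881 -2.2729 -1.6535 rad, w=0.4205 0.8829 -1.7872 -0.8424 -0.2004 rad/s, ee=0.6258 -0.0783 0.4132 m, τ=-1.5309 10.4859 13.3758 8.4889 0.8422 N·m.
t=0.5600 s (step 28): theta=1.7035 -0.7863 -0.7424 -2.3005 -1.6493 rad, w=-0.6972 1.4376 -1.9211 -0.0610 0.1787 rad/s, ee=0.6140 -0.0916 0.3523 m, τ=-0.6863 8.6761 12.2773 7.0218 0.4134 N·m.
t=0.6400 s (step 32): theta=1.6347 -0.6627 -0.8812 -2.3039 -1.6323 rad, w=-0.9619 1.5878 -1.5370 -0.0185 0.2023 rad/s, ee=0.5958 -0.0969 0.3148 m, τ=-0.2009 7.4969 11.2164 6.0444 0.2117 N·m.
t=0.7200 s (step 36): theta=1.4960 -0.3645 -1.0196 -2.2883 -1.6255 rad, w=-2.7742 6.3601 -1.7529 0.6797 -0.1369 rad/s, ee=0.5392 -0.1352 0.3383 m, τ=7.2124 24.5339 24.4783 16.9807 2.5321 N·m.
t=0.8000 s (step 40): theta=1.2566 0.1343 -1.0542 -2.1951 -1.6533 rad, w=-2.9715 5.2007 1.1028 1.6392 -0.2837 rad/s, ee=0.3851 -0.2440 0.4629 m, τ=2.1160 2.8104 8.7078 3.9247 -0.1653 N·m.
t=0.8800 s (step 44): theta=1.0118 0.4364 -0.8855 -2.0240 -1.6440 rad, w=-3.2000 2.6905 2.7263 2.4370 0.4626 rad/s, ee=0.1876 -0.3418 0.5979 m, τ=-3.7395 -7.6423 -0.4127 -1.5032 -1.3565 N·m.
t=0.9600 s (step 48): theta=0.7628 0.6032 -0.6767 -1.8175 -1.5979 rad, w=-2.9253 1.6456 2.3483 2.5352 0.7581 rad/s, ee=0.0150 -0.4077 0.7071 m, τ=-5.1347 -10.2429 -2.5530 -1.7708 -1.4434 N·m.
t=1.0400 s (step 52): theta=0.5561 0.7147 -0.5281 -1.6253 -1.5328 rad, w=-2.2362 1.1840 1.4285 2.1264 0.8852 rad/s, ee=-0.1048 -0.4509 0.7854 m, τ=-4.1091 -8.8225 -1.3153 0.1863 -0.9041 N·m.
t=1.1200 s (step 56): theta=0.4055 0.7964 -0.4452 -1.4773 -1.4674 rad, w=-1.5588 0.8532 0.7425 1.5186 0.7498 rad/s, ee=-0.1743 -0.4803 0.8372 m, τ=-2.1917 -6.4172 0.7849 2.3580 -0.1727 N·m.
t=1.2000 s (step 60): theta=0.4052 0.7727 -0.3975 -1.4360 -1.4712 rad, w=3.6908 -3.0530 0.6577 -1.6672 -2.0543 rad/s, ee=-0.1920 -0.4604 0.8702 m, τ=35.8317 -4.5453 21.4578 9.2333 -1.5379 N·m.
t=1.2800 s (step 64): theta=0.8690 0.4510 -0.2955 -1.6732 -1.7287 rad, w=6.8520 -4.0830 2.1921 -3.6444 -3.8904 rad/s, ee=-0.1240 -0.2371 0.8990 m, τ=4.9176 -5.0956 4.1685 2.9822 -0.4875 N·m.
t=1.3600 s (step 68): theta=1.3845 0.1753 -0.0421 -1.9227 -2.0151 rad, w=5.6263 -3.0122 3.8427 -1.7861 -2.7960 rad/s, ee=-0.0325 0.0543 0.9283 m, τ=-8.5299 -5.6229 -6.3682 -2.0992 -0.2882 N·m.
t=1.4400 s (step 72): theta=1.7378 -0.0763 0.2509 -1.8736 -2.1705 rad, w=3.2387 -3.2698 3.1568 2.7607 -1.3321 rad/s, ee=0.0563 0.3301 0.9323 m, τ=-15.5161 -7.7407 -14.3651 -6.4392 -0.3899 N·m.
t=1.5200 s (step 76): theta=1.9216 -0.2945 0.4349 -1.5830 -2.2836 rad, w=1.4847 -2.0925 1.5618 3.9074 -1.3409 rad/s, ee=0.1354 0.5420 0.8973 m, τ=-17.1506 -9.2167 -17.9862 -7.9669 -0.6686 N·m.
t=1.6000 s (step 80): theta=1.9990 -0.4094 0.5109 -1.2931 -2.3771 rad, w=0.5861 -0.9574 0.4625 3.2075 -0.7971 rad/s, ee=0.1933 0.6742 0.8552 m, τ=-14.4479 -8.6222 -17.5272 -6.8724 -1.0324 N·m.
t=1.6800 s (step 84): theta=2.0297 -0.4541 0.5160 -1.0714 -2.4212 rad, w=0.2462 -0.3429 -0.2296 2.3498 -0.2348 rad/s, ee=0.2319 0.7453 0.8296 m, τ=-11.5514 -7.0350 -15.3068 -5.0465 -1.1286 N·m.
t=1.7600 s (step 88): theta=2.0422 -0.4668 0.4809 -0.9085 -2.4315 rad, w=0.1104 -0.2392 -0.5426 1.7741 0.1578 rad/s, ee=0.2585 0.7785 0.8234 m, τ=-9.4715 -5.5128 -12.8999 -3.5462 -1.0274 N·m.
t=1.8400 s (step 92): theta=2.0442 -0.4726 0.4310 -0.7817 -2.4335 rad, w=-0.0024 -0.2382 -0.6030 1.4149 0.1860 rad/s, ee=0.2779 0.7909 0.8305 m.


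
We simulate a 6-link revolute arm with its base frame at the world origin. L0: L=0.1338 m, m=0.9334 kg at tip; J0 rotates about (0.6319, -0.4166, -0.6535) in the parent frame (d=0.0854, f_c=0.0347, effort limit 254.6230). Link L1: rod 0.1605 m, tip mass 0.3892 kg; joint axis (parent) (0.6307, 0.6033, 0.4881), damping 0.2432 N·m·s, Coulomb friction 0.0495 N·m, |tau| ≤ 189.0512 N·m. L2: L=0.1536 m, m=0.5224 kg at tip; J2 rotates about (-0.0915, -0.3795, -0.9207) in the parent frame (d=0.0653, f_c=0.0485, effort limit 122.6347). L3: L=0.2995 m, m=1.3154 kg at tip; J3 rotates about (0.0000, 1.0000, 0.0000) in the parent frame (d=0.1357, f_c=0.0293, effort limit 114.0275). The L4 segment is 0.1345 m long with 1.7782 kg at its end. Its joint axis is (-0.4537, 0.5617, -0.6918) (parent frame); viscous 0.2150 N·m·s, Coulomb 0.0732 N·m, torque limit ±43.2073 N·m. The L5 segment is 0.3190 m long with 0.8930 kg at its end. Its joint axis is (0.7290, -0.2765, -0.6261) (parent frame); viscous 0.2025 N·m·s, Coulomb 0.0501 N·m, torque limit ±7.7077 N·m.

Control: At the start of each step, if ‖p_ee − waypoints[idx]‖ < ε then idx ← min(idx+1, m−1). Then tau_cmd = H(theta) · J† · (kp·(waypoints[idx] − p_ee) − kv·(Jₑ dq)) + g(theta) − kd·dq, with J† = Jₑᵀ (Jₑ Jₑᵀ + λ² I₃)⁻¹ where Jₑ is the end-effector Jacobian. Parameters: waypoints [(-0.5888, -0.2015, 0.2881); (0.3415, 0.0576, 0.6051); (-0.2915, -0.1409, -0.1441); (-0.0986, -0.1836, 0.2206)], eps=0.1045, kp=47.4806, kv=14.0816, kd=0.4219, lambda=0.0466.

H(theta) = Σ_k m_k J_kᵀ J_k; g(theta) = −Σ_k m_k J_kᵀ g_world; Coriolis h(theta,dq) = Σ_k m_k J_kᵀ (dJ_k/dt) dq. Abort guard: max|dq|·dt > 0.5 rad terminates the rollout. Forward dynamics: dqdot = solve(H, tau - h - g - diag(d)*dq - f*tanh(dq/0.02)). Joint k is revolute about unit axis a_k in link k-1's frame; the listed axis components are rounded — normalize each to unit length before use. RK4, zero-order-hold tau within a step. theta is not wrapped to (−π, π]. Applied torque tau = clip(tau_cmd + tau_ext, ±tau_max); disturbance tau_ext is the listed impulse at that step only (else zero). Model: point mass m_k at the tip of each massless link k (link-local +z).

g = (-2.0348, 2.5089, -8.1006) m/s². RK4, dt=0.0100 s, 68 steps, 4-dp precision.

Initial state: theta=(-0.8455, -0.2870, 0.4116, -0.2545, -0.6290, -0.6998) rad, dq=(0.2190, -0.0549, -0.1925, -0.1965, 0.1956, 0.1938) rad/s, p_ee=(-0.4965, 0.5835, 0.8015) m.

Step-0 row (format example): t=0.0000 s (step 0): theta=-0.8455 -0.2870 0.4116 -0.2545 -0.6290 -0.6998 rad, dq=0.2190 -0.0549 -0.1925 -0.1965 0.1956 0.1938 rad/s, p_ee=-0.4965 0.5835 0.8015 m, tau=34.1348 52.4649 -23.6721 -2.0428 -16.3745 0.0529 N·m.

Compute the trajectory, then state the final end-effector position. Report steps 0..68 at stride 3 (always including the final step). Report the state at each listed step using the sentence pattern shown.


t=0.0300 s (step 3): theta=-0.8451 -0.2485 0.4301 -0.2915 -0.6495 -0.7543 rad, dq=-0.0651 2.3281 1.2210 -2.0997 -1.2827 -3.1174 rad/s, p_ee=-0.4998 0.5670 0.7947 m, tau=24.0284 35.9776 -18.5256 0.4602 -10.4119 1.3767 N·m.
t=0.0600 s (step 6): theta=-0.8446 -0.1673 0.4653 -0.3697 -0.6935 -0.8615 rad, dq=0.1597 2.9489 1.1923 -2.9333 -1.6887 -3.7067 rad/s, p_ee=-0.5035 0.5300 0.7799 m, tau=15.6335 19.3951 -12.3540 -0.7469 -6.5809 1.1221 N·m.
t=0.0900 s (step 9): theta=-0.8363 -0.0806 0.4941 -0.4619 -0.7458 -0.9689 rad, dq=0.3908 2.7921 0.8032 -3.1367 -1.8229 -3.3348 rad/s, p_ee=-0.5057 0.4810 0.7613 m, tau=10.5902 9.3984 -7.9167 -1.0819 -3.8929 0.8349 N·m.
t=0.1200 s (step 12): theta=-0.8227 -0.0032 0.5112 -0.5559 -0.8000 -1.0600 rad, dq=0.5085 2.3663 0.3855 -3.1002 -1.8050 -2.7013 rad/s, p_ee=-0.5072 0.4262 0.7400 m, tau=7.9793 4.9474 -5.5243 -0.1092 -2.0065 0.7695 N·m.
t=0.1500 s (step 15): theta=-0.8066 0.0602 0.5169 -0.6471 -0.8526 -1.1314 rad, dq=0.5568 1.8628 0.0208 -2.9695 -1.7008 -2.0558 rad/s, p_ee=-0.5088 0.3695 0.7161 m, tau=6.6533 3.9001 -4.7010 1.6705 -0.7093 0.8672 N·m.
t=0.1800 s (step 18): theta=-0.7892 0.1088 0.5138 -0.7334 -0.9023 -1.1836 rad, dq=0.6000 1.3823 -0.2250 -2.7858 -1.5964 -1.4435 rad/s, p_ee=-0.5108 0.3137 0.6901 m, tau=5.8700 4.7064 -4.9559 3.7880 0.1516 1.0292 N·m.
t=0.2100 s (step 21): theta=-0.7708 0.1432 0.5032 -0.8141 -0.9475 -1.2196 rad, dq=0.6346 0.9205 -0.4680 -2.5915 -1.4202 -0.9648 rad/s, p_ee=-0.5133 0.2606 0.6624 m, tau=5.2301 6.3966 -5.7895 5.9314 0.6449 1.2234 N·m.
t=0.2400 s (step 24): theta=-0.7510 0.1645 0.4861 -0.8886 -0.9874 -1.2426 rad, dq=0.6875 0.5117 -0.6630 -2.3786 -1.2420 -0.5798 rad/s, p_ee=-0.5162 0.2110 0.6337 m, tau=4.5245 8.3880 -6.8894 7.9141 0.8857 1.3964 N·m.
t=0.2700 s (step 27): theta=-0.7293 0.1745 0.4638 -0.9566 -1.0220 -1.2553 rad, dq=0.7606 0.1684 -0.8148 -2.1562 -1.0734 -0.2784 rad/s, p_ee=-0.5195 0.1656 0.6045 m, tau=3.6986 10.3543 -8.0490 9.6392 0.9424 1.5352 N·m.
t=0.3000 s (step 30): theta=-0.7052 0.1753 0.4376 -1.0180 -1.0519 -1.2600 rad, dq=0.8535 -0.0932 -0.9144 -1.9345 -0.9296 -0.0351 rad/s, p_ee=-0.5231 0.1244 0.5755 m, tau=2.7670 12.1102 -9.1471 11.0645 0.8744 1.6324 N·m.
t=0.3300 s (step 33): theta=-0.6783 0.1693 0.4085 -1.0728 -1.0774 -1.2593 rad, dq=0.9473 -0.3003 -1.0187 -1.7172 -0.7753 0.0697 rad/s, p_ee=-0.5267 0.0876 0.5473 m, tau=1.8259 13.6127 -10.1576 12.2174 0.7112 1.7559 N·m.
t=0.3600 s (step 36): theta=-0.6483 0.1581 0.3770 -1.1211 -1.0990 -1.2558 rad, dq=1.0553 -0.4319 -1.0745 -1.5045 -0.6681 0.1627 rad/s, p_ee=-0.5302 0.0549 0.5200 m, tau=0.8220 14.7827 -10.9617 13.0887 0.5243 1.8219 N·m.
t=0.3900 s (step 39): theta=-0.6151 0.1439 0.3442 -1.1632 -1.1176 -1.2499 rad, dq=1.1582 -0.5000 -1.1044 -1.3096 -0.5781 0.2332 rad/s, p_ee=-0.5337 0.0261 0.4943 m, tau=-0.1894 15.6415 -11.5647 13.7146 0.3195 1.8479 N·m.
t=0.4200 s (step 42): theta=-0.5790 0.1286 0.3108 -1.1998 -1.1337 -1.2422 rad, dq=1.2475 -0.5146 -1.1133 -1.1338 -0.5011 0.2774 rad/s, p_ee=-0.5370 0.0007 0.4704 m, tau=-1.1684 16.2157 -11.9826 14.1413 0.1170 1.8488 N·m.
t=0.4500 s (step 45): theta=-0.5405 0.1135 0.2775 -1.2315 -1.1477 -1.2336 rad, dq=1.3178 -0.4854 -1.1026 -0.9765 -0.4356 0.2986 rad/s, p_ee=-0.5403 -0.0216 0.4484 m, tau=-2.0909 16.5362 -12.2329 14.4108 -0.0682 1.8324 N·m.
t=0.4800 s (step 48): theta=-0.5002 0.0998 0.2448 -1.2586 -1.1599 -1.2246 rad, dq=1.3660 -0.4225 -1.0740 -0.8365 -0.3789 0.3010 rad/s, p_ee=-0.5434 -0.0412 0.4284 m, tau=-2.9437 16.6375 -12.3354 14.5604 -0.2269 1.8041 N·m.
t=0.5100 s (step 51): theta=-0.4588 0.0883 0.2131 -1.2818 -1.1704 -1.2157 rad, dq=1.3911 -0.3364 -1.0303 -0.7118 -0.3288 0.2881 rad/s, p_ee=-0.5464 -0.0584 0.4104 m, tau=-3.7219 16.5548 -12.3102 14.6220 -0.3543 1.7673 N·m.
t=0.5400 s (step 54): theta=-0.4170 0.0797 0.1830 -1.3015 -1.1796 -1.2075 rad, dq=1.3939 -0.2366 -0.9747 -0.6005 -0.2832 0.2633 rad/s, p_ee=-0.5493 -0.0735 0.3944 m, tau=-4.4267 16.3220 -12.1770 14.6217 -0.4488 1.7247 N·m.
t=0.5700 s (step 57): theta=-0.3754 0.0741 0.1547 -1.3180 -1.1874 -1.2001 rad, dq=1.3767 -0.1317 -0.9109 -0.5008 -0.2406 0.2296 rad/s, p_ee=-0.5520 -0.0868 0.3802 m, tau=-5.0633 15.9703 -11.9543 14.5802 -0.5108 1.6781 N·m.
t=0.6000 s (step 60): theta=-0.3346 0.0717 0.1283 -1.3317 -1.1939 -1.1938 rad, dq=1.3427 -0.0286 -0.8427 -0.4115 -0.2000 0.1898 rad/s, p_ee=-0.5547 -0.0986 0.3678 m, tau=-5.6391 15.5284 -11.6594 14.5132 -0.5423 1.6290 N·m.
t=0.6300 s (step 63): theta=-0.2951 0.0720 0.1037 -1.3428 -1.1991 -1.1890 rad, dq=1.2906 0.0465 -0.7998 -0.3315 -0.1461 0.1281 rad/s, p_ee=-0.5572 -0.1091 0.3569 m, tau=-6.1685 15.0256 -11.2899 14.4368 -0.5491 1.5843 N·m.
t=0.6600 s (step 66): theta=-0.2573 0.0744 0.0805 -1.3516 -1.2029 -1.1860 rad, dq=1.2324 0.1176 -0.7442 -0.2577 -0.1092 0.0805 rad/s, p_ee=-0.5596 -0.1185 0.3475 m, tau=-6.6604 14.4624 -10.8717 14.3505 -0.5210 1.5292 N·m.
t=0.6800 s (step 68): theta=-0.2390 0.0800 0.0695 -1.3565 -1.2057 -1.1900 rad, dq=0.0129 0.7292 0.0023 -0.2544 -0.2740 -0.9900 rad/s, p_ee=-0.5591 -0.1238 0.3428 m.
final p_ee position (m): -0.5591 -0.1238 0.3428
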